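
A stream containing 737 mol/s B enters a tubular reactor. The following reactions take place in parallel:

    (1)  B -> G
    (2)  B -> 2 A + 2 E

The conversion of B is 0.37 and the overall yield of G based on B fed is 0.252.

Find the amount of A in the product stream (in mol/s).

Yield of G: 1ξ₁ / 737 = 0.252 → ξ₁ = 185.7 mol/s.
Conversion of B: 1ξ₁ + 1ξ₂ = 0.37 × 737 = 272.7 → ξ₂ = 86.97 mol/s.
Outlet amounts (n = n₀ + Σ ν·ξ):
  B: 737 − 1(185.7) − 1(86.97) = 464.3
  G: 0 + 1(185.7) = 185.7
  A: 0 + 2(86.97) = 173.9
  E: 0 + 2(86.97) = 173.9

174 mol/s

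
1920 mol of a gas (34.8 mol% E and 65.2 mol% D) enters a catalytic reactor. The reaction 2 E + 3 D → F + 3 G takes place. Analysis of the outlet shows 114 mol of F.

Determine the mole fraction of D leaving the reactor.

0.504

For F: n = n₀ + 1ξ → 114 = 0 + 1ξ, giving ξ = 114 mol.
Outlet amounts (n = n₀ + ν ξ):
  E: 668.2 − 2(114) = 440.2
  D: 1252 − 3(114) = 909.8
  F: 0 + 1(114) = 114
  G: 0 + 3(114) = 342
Total out = 1806 mol; y_D = 909.8 / 1806 = 0.5038.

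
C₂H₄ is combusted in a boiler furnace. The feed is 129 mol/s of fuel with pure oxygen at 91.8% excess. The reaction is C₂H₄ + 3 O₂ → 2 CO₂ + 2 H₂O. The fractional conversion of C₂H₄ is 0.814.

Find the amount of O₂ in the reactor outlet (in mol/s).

427 mol/s

Stoichiometric O₂ = 3 × 129 = 387 mol/s; O₂ fed = 387 × 1.918 = 742.3 mol/s.
Fuel reacted = 0.814 × 129 → ξ = 105 mol/s.
Outlet (n = n₀ + ν ξ):
  C₂H₄: 129 − 1(105) = 23.99
  O₂: 742.3 − 3(105) = 427.2
  CO₂: 0 + 2(105) = 210
  H₂O: 0 + 2(105) = 210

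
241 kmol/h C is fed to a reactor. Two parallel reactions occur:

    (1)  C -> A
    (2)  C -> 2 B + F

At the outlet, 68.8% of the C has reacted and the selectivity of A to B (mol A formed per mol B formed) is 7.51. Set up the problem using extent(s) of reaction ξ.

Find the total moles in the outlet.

Conversion of C: C consumed = 0.688 × 241 = 165.8 kmol/h = 1ξ₁ + 1ξ₂.
Selectivity: 1ξ₁ / (2ξ₂) = 7.51 → ξ₁ = 15.02 ξ₂.
Substitute: (1·15.02 + 1) ξ₂ = 165.8 → ξ₂ = 10.35 kmol/h, ξ₁ = 155.5 kmol/h.
Outlet amounts (n = n₀ + Σ ν·ξ):
  C: 241 − 1(155.5) − 1(10.35) = 75.19
  A: 0 + 1(155.5) = 155.5
  B: 0 + 2(10.35) = 20.7
  F: 0 + 1(10.35) = 10.35
Total out = 75.19 + 155.5 + 20.7 + 10.35 = 261.7 kmol/h.

262 kmol/h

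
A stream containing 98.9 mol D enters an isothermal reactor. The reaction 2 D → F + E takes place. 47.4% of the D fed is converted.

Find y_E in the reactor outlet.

0.237

D reacted = 0.474 × 98.9 = 46.88 mol; ν_D = −2, so ξ = 46.88/2 = 23.44 mol.
Outlet amounts (n = n₀ + ν ξ):
  D: 98.9 − 2(23.44) = 52.02
  F: 0 + 1(23.44) = 23.44
  E: 0 + 1(23.44) = 23.44
Total out = 98.9 mol; y_E = 23.44 / 98.9 = 0.237.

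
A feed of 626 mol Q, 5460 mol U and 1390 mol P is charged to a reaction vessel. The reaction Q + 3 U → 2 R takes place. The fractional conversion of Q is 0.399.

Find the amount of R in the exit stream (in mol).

500 mol

Q reacted = 0.399 × 626 = 249.8 mol; ν_Q = −1, so ξ = 249.8/1 = 249.8 mol.
Outlet amounts (n = n₀ + ν ξ):
  Q: 626 − 1(249.8) = 376.2
  U: 5460 − 3(249.8) = 4711
  R: 0 + 2(249.8) = 499.5
  P: 1390 (inert)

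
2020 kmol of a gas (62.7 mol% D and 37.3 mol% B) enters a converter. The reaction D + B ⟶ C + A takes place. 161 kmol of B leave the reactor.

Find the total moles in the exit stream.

2020 kmol

For B: n = n₀ − 1ξ → 161 = 753.5 − 1ξ, giving ξ = 592.5 kmol.
Outlet amounts (n = n₀ + ν ξ):
  D: 1267 − 1(592.5) = 674.1
  B: 753.5 − 1(592.5) = 161
  C: 0 + 1(592.5) = 592.5
  A: 0 + 1(592.5) = 592.5
Total out = 674.1 + 161 + 592.5 + 592.5 = 2020 kmol.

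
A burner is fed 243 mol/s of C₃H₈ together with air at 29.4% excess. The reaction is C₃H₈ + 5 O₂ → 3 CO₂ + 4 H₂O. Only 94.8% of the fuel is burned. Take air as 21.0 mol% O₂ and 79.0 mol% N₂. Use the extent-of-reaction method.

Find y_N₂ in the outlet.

Stoichiometric O₂ = 5 × 243 = 1215 mol/s; O₂ fed = 1215 × 1.294 = 1572 mol/s.
N₂ fed = 1572 × 79/21 = 5915 mol/s.
Fuel reacted = 0.948 × 243 → ξ = 230.4 mol/s.
Outlet (n = n₀ + ν ξ):
  C₃H₈: 243 − 1(230.4) = 12.64
  O₂: 1572 − 5(230.4) = 420.4
  N₂: 5915 (inert)
  CO₂: 0 + 3(230.4) = 691.1
  H₂O: 0 + 4(230.4) = 921.5
Total out = 7960 mol/s; y_N₂ = 5915 / 7960 = 0.743.

0.743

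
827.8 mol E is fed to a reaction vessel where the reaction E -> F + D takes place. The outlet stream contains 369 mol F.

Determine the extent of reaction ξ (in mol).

ξ = 369 mol

For F: n = n₀ + 1ξ → 369 = 0 + 1ξ, giving ξ = 369 mol.
Outlet amounts (n = n₀ + ν ξ):
  E: 827.8 − 1(369) = 458.8
  F: 0 + 1(369) = 369
  D: 0 + 1(369) = 369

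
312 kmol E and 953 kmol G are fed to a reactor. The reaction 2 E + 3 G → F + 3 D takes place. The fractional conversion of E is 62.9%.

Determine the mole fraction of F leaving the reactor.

E reacted = 0.629 × 312 = 196.2 kmol; ν_E = −2, so ξ = 196.2/2 = 98.12 kmol.
Outlet amounts (n = n₀ + ν ξ):
  E: 312 − 2(98.12) = 115.8
  G: 953 − 3(98.12) = 658.6
  F: 0 + 1(98.12) = 98.12
  D: 0 + 3(98.12) = 294.4
Total out = 1167 kmol; y_F = 98.12 / 1167 = 0.08409.

0.0841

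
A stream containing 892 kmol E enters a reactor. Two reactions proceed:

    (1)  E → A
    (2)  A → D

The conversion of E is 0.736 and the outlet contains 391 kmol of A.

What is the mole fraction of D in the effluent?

0.298

Conversion of E: E consumed = 1ξ₁ = 0.736 × 892 → ξ₁ = 656.5 kmol.
A balance: n_A = 0 + 1ξ₁ − 1ξ₂ = 391 → ξ₂ = (1·656.5 − 391)/1 = 265.5 kmol.
Outlet amounts (n = n₀ + Σ ν·ξ):
  E: 892 − 1(656.5) = 235.5
  A: 0 + 1(656.5) − 1(265.5) = 391
  D: 0 + 1(265.5) = 265.5
Total out = 892 kmol; y_D = 265.5 / 892 = 0.2977.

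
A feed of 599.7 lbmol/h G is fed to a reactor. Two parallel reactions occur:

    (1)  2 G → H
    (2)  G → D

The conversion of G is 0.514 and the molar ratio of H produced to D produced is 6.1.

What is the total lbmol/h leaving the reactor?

Conversion of G: G consumed = 0.514 × 599.7 = 308.2 lbmol/h = 2ξ₁ + 1ξ₂.
Selectivity: 1ξ₁ / (1ξ₂) = 6.1 → ξ₁ = 6.1 ξ₂.
Substitute: (2·6.1 + 1) ξ₂ = 308.2 → ξ₂ = 23.35 lbmol/h, ξ₁ = 142.4 lbmol/h.
Outlet amounts (n = n₀ + Σ ν·ξ):
  G: 599.7 − 2(142.4) − 1(23.35) = 291.5
  H: 0 + 1(142.4) = 142.4
  D: 0 + 1(23.35) = 23.35
Total out = 291.5 + 142.4 + 23.35 = 457.3 lbmol/h.

457 lbmol/h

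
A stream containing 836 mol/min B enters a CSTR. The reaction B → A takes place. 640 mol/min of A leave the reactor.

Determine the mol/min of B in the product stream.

196 mol/min

For A: n = n₀ + 1ξ → 640 = 0 + 1ξ, giving ξ = 640 mol/min.
Outlet amounts (n = n₀ + ν ξ):
  B: 836 − 1(640) = 196
  A: 0 + 1(640) = 640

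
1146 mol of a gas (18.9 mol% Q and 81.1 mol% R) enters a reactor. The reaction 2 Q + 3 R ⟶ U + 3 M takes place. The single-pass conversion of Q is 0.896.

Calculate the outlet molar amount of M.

291 mol

Q reacted = 0.896 × 216.6 = 194.1 mol; ν_Q = −2, so ξ = 194.1/2 = 97.03 mol.
Outlet amounts (n = n₀ + ν ξ):
  Q: 216.6 − 2(97.03) = 22.53
  R: 929.4 − 3(97.03) = 638.3
  U: 0 + 1(97.03) = 97.03
  M: 0 + 3(97.03) = 291.1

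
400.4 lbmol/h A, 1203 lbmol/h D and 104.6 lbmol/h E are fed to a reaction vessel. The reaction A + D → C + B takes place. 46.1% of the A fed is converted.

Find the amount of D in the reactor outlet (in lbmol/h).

A reacted = 0.461 × 400.4 = 184.6 lbmol/h; ν_A = −1, so ξ = 184.6/1 = 184.6 lbmol/h.
Outlet amounts (n = n₀ + ν ξ):
  A: 400.4 − 1(184.6) = 215.8
  D: 1203 − 1(184.6) = 1018
  C: 0 + 1(184.6) = 184.6
  B: 0 + 1(184.6) = 184.6
  E: 104.6 (inert)

1020 lbmol/h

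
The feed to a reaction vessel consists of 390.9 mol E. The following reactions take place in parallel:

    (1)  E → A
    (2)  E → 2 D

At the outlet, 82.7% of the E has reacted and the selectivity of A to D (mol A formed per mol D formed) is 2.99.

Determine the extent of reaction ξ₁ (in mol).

ξ₁ = 277 mol

Conversion of E: E consumed = 0.827 × 390.9 = 323.3 mol = 1ξ₁ + 1ξ₂.
Selectivity: 1ξ₁ / (2ξ₂) = 2.99 → ξ₁ = 5.98 ξ₂.
Substitute: (1·5.98 + 1) ξ₂ = 323.3 → ξ₂ = 46.31 mol, ξ₁ = 277 mol.
Outlet amounts (n = n₀ + Σ ν·ξ):
  E: 390.9 − 1(277) − 1(46.31) = 67.63
  A: 0 + 1(277) = 277
  D: 0 + 2(46.31) = 92.63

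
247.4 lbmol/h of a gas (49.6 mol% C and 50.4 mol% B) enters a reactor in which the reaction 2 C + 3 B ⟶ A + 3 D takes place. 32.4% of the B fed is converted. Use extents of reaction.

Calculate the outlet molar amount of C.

B reacted = 0.324 × 124.7 = 40.4 lbmol/h; ν_B = −3, so ξ = 40.4/3 = 13.47 lbmol/h.
Outlet amounts (n = n₀ + ν ξ):
  C: 122.7 − 2(13.47) = 95.78
  B: 124.7 − 3(13.47) = 84.29
  A: 0 + 1(13.47) = 13.47
  D: 0 + 3(13.47) = 40.4

95.8 lbmol/h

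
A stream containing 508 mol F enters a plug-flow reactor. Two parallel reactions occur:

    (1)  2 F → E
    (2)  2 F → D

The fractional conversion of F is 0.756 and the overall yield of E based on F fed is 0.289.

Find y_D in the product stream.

Yield of E: 1ξ₁ / 508 = 0.289 → ξ₁ = 146.8 mol.
Conversion of F: 2ξ₁ + 2ξ₂ = 0.756 × 508 = 384 → ξ₂ = 45.21 mol.
Outlet amounts (n = n₀ + Σ ν·ξ):
  F: 508 − 2(146.8) − 2(45.21) = 124
  E: 0 + 1(146.8) = 146.8
  D: 0 + 1(45.21) = 45.21
Total out = 316 mol; y_D = 45.21 / 316 = 0.1431.

0.143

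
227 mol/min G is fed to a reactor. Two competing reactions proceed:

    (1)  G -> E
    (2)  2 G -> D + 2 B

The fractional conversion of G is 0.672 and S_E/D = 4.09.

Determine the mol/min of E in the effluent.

Conversion of G: G consumed = 0.672 × 227 = 152.5 mol/min = 1ξ₁ + 2ξ₂.
Selectivity: 1ξ₁ / (1ξ₂) = 4.09 → ξ₁ = 4.09 ξ₂.
Substitute: (1·4.09 + 2) ξ₂ = 152.5 → ξ₂ = 25.05 mol/min, ξ₁ = 102.4 mol/min.
Outlet amounts (n = n₀ + Σ ν·ξ):
  G: 227 − 1(102.4) − 2(25.05) = 74.46
  E: 0 + 1(102.4) = 102.4
  D: 0 + 1(25.05) = 25.05
  B: 0 + 2(25.05) = 50.1

102 mol/min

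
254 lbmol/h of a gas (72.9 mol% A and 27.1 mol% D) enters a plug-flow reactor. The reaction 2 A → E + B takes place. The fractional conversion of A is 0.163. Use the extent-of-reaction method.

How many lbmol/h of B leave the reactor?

A reacted = 0.163 × 185.2 = 30.18 lbmol/h; ν_A = −2, so ξ = 30.18/2 = 15.09 lbmol/h.
Outlet amounts (n = n₀ + ν ξ):
  A: 185.2 − 2(15.09) = 155
  E: 0 + 1(15.09) = 15.09
  B: 0 + 1(15.09) = 15.09
  D: 68.83 (inert)

15.1 lbmol/h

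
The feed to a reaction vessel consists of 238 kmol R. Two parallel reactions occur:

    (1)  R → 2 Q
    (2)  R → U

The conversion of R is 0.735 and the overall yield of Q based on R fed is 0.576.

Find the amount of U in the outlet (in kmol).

106 kmol

Yield of Q: 2ξ₁ / 238 = 0.576 → ξ₁ = 68.54 kmol.
Conversion of R: 1ξ₁ + 1ξ₂ = 0.735 × 238 = 174.9 → ξ₂ = 106.4 kmol.
Outlet amounts (n = n₀ + Σ ν·ξ):
  R: 238 − 1(68.54) − 1(106.4) = 63.07
  Q: 0 + 2(68.54) = 137.1
  U: 0 + 1(106.4) = 106.4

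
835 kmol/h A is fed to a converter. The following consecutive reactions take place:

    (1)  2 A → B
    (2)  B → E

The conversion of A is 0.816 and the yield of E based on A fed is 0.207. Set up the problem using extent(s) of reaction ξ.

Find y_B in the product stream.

Conversion of A: A consumed = 2ξ₁ = 0.816 × 835 → ξ₁ = 340.7 kmol/h.
Yield of E: 1ξ₂ / 835 = 0.207 → ξ₂ = 172.8 kmol/h.
Outlet amounts (n = n₀ + Σ ν·ξ):
  A: 835 − 2(340.7) = 153.6
  B: 0 + 1(340.7) − 1(172.8) = 167.8
  E: 0 + 1(172.8) = 172.8
Total out = 494.3 kmol/h; y_B = 167.8 / 494.3 = 0.3395.

0.34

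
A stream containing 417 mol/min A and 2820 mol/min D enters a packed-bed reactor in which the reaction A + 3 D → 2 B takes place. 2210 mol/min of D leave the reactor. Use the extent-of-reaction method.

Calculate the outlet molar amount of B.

For D: n = n₀ − 3ξ → 2210 = 2820 − 3ξ, giving ξ = 203.3 mol/min.
Outlet amounts (n = n₀ + ν ξ):
  A: 417 − 1(203.3) = 213.7
  D: 2820 − 3(203.3) = 2210
  B: 0 + 2(203.3) = 406.7

407 mol/min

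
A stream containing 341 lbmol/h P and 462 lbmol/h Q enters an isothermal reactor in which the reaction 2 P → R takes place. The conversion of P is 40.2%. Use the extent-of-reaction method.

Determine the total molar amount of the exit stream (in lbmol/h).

734 lbmol/h

P reacted = 0.402 × 341 = 137.1 lbmol/h; ν_P = −2, so ξ = 137.1/2 = 68.54 lbmol/h.
Outlet amounts (n = n₀ + ν ξ):
  P: 341 − 2(68.54) = 203.9
  R: 0 + 1(68.54) = 68.54
  Q: 462 (inert)
Total out = 203.9 + 68.54 + 462 = 734.5 lbmol/h.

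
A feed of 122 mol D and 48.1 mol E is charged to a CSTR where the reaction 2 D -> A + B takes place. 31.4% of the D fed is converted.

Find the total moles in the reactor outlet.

D reacted = 0.314 × 122 = 38.31 mol; ν_D = −2, so ξ = 38.31/2 = 19.15 mol.
Outlet amounts (n = n₀ + ν ξ):
  D: 122 − 2(19.15) = 83.69
  A: 0 + 1(19.15) = 19.15
  B: 0 + 1(19.15) = 19.15
  E: 48.1 (inert)
Total out = 83.69 + 19.15 + 19.15 + 48.1 = 170.1 mol.

170 mol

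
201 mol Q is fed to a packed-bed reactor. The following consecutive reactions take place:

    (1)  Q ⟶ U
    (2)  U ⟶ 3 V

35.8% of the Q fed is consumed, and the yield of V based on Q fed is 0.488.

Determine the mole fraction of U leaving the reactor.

0.147

Conversion of Q: Q consumed = 1ξ₁ = 0.358 × 201 → ξ₁ = 71.96 mol.
Yield of V: 3ξ₂ / 201 = 0.488 → ξ₂ = 32.7 mol.
Outlet amounts (n = n₀ + Σ ν·ξ):
  Q: 201 − 1(71.96) = 129
  U: 0 + 1(71.96) − 1(32.7) = 39.26
  V: 0 + 3(32.7) = 98.09
Total out = 266.4 mol; y_U = 39.26 / 266.4 = 0.1474.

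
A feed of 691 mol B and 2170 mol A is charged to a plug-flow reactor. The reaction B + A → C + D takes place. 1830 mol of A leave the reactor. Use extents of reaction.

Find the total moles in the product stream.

For A: n = n₀ − 1ξ → 1830 = 2170 − 1ξ, giving ξ = 340 mol.
Outlet amounts (n = n₀ + ν ξ):
  B: 691 − 1(340) = 351
  A: 2170 − 1(340) = 1830
  C: 0 + 1(340) = 340
  D: 0 + 1(340) = 340
Total out = 351 + 1830 + 340 + 340 = 2861 mol.

2860 mol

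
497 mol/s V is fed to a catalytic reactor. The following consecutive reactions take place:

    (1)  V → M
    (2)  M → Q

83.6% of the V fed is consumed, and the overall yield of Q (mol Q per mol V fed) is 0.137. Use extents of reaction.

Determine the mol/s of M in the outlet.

347 mol/s

Conversion of V: V consumed = 1ξ₁ = 0.836 × 497 → ξ₁ = 415.5 mol/s.
Yield of Q: 1ξ₂ / 497 = 0.137 → ξ₂ = 68.09 mol/s.
Outlet amounts (n = n₀ + Σ ν·ξ):
  V: 497 − 1(415.5) = 81.51
  M: 0 + 1(415.5) − 1(68.09) = 347.4
  Q: 0 + 1(68.09) = 68.09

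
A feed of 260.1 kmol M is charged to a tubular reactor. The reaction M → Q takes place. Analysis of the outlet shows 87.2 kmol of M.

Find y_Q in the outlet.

0.665

For M: n = n₀ − 1ξ → 87.2 = 260.1 − 1ξ, giving ξ = 172.9 kmol.
Outlet amounts (n = n₀ + ν ξ):
  M: 260.1 − 1(172.9) = 87.2
  Q: 0 + 1(172.9) = 172.9
Total out = 260.1 kmol; y_Q = 172.9 / 260.1 = 0.6647.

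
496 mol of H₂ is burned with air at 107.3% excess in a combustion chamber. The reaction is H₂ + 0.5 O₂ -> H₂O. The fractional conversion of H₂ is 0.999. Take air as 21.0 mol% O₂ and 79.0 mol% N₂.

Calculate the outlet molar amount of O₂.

Stoichiometric O₂ = 0.5 × 496 = 248 mol; O₂ fed = 248 × 2.073 = 514.1 mol.
N₂ fed = 514.1 × 79/21 = 1934 mol.
Fuel reacted = 0.999 × 496 → ξ = 495.5 mol.
Outlet (n = n₀ + ν ξ):
  H₂: 496 − 1(495.5) = 0.496
  O₂: 514.1 − 0.5(495.5) = 266.4
  N₂: 1934 (inert)
  H₂O: 0 + 1(495.5) = 495.5

266 mol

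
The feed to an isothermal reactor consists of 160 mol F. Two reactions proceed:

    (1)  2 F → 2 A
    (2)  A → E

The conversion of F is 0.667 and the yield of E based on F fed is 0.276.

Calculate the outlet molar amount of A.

Conversion of F: F consumed = 2ξ₁ = 0.667 × 160 → ξ₁ = 53.36 mol.
Yield of E: 1ξ₂ / 160 = 0.276 → ξ₂ = 44.16 mol.
Outlet amounts (n = n₀ + Σ ν·ξ):
  F: 160 − 2(53.36) = 53.28
  A: 0 + 2(53.36) − 1(44.16) = 62.56
  E: 0 + 1(44.16) = 44.16

62.6 mol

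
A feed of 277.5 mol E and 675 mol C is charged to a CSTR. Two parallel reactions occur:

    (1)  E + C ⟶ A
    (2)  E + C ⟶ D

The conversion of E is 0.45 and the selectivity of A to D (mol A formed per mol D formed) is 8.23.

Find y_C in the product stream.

Conversion of E: E consumed = 0.45 × 277.5 = 124.9 mol = 1ξ₁ + 1ξ₂.
Selectivity: 1ξ₁ / (1ξ₂) = 8.23 → ξ₁ = 8.23 ξ₂.
Substitute: (1·8.23 + 1) ξ₂ = 124.9 → ξ₂ = 13.53 mol, ξ₁ = 111.3 mol.
Outlet amounts (n = n₀ + Σ ν·ξ):
  E: 277.5 − 1(111.3) − 1(13.53) = 152.6
  C: 675 − 1(111.3) − 1(13.53) = 550.1
  A: 0 + 1(111.3) = 111.3
  D: 0 + 1(13.53) = 13.53
Total out = 827.6 mol; y_C = 550.1 / 827.6 = 0.6647.

0.665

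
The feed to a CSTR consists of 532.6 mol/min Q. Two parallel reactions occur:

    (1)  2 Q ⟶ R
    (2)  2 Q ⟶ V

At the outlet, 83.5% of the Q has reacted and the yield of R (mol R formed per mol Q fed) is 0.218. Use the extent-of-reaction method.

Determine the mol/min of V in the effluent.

106 mol/min

Yield of R: 1ξ₁ / 532.6 = 0.218 → ξ₁ = 116.1 mol/min.
Conversion of Q: 2ξ₁ + 2ξ₂ = 0.835 × 532.6 = 444.7 → ξ₂ = 106.3 mol/min.
Outlet amounts (n = n₀ + Σ ν·ξ):
  Q: 532.6 − 2(116.1) − 2(106.3) = 87.88
  R: 0 + 1(116.1) = 116.1
  V: 0 + 1(106.3) = 106.3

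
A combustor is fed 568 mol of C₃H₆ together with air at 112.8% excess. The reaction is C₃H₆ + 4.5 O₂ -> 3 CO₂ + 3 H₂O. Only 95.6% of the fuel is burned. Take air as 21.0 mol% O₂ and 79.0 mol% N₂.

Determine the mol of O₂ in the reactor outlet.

3000 mol

Stoichiometric O₂ = 4.5 × 568 = 2556 mol; O₂ fed = 2556 × 2.128 = 5439 mol.
N₂ fed = 5439 × 79/21 = 20460 mol.
Fuel reacted = 0.956 × 568 → ξ = 543 mol.
Outlet (n = n₀ + ν ξ):
  C₃H₆: 568 − 1(543) = 24.99
  O₂: 5439 − 4.5(543) = 2996
  N₂: 20460 (inert)
  CO₂: 0 + 3(543) = 1629
  H₂O: 0 + 3(543) = 1629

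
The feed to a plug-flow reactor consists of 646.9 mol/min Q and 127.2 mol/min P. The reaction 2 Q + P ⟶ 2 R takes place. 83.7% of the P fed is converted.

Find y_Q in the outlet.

0.65

P reacted = 0.837 × 127.2 = 106.5 mol/min; ν_P = −1, so ξ = 106.5/1 = 106.5 mol/min.
Outlet amounts (n = n₀ + ν ξ):
  Q: 646.9 − 2(106.5) = 434
  P: 127.2 − 1(106.5) = 20.73
  R: 0 + 2(106.5) = 212.9
Total out = 667.6 mol/min; y_Q = 434 / 667.6 = 0.65.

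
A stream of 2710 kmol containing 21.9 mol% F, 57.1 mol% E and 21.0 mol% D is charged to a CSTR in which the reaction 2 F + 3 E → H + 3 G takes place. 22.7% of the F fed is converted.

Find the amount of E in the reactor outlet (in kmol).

F reacted = 0.227 × 593.5 = 134.7 kmol; ν_F = −2, so ξ = 134.7/2 = 67.36 kmol.
Outlet amounts (n = n₀ + ν ξ):
  F: 593.5 − 2(67.36) = 458.8
  E: 1547 − 3(67.36) = 1345
  H: 0 + 1(67.36) = 67.36
  G: 0 + 3(67.36) = 202.1
  D: 569.1 (inert)

1350 kmol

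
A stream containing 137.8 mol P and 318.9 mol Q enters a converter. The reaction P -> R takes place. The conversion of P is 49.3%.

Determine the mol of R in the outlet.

67.9 mol

P reacted = 0.493 × 137.8 = 67.94 mol; ν_P = −1, so ξ = 67.94/1 = 67.94 mol.
Outlet amounts (n = n₀ + ν ξ):
  P: 137.8 − 1(67.94) = 69.86
  R: 0 + 1(67.94) = 67.94
  Q: 318.9 (inert)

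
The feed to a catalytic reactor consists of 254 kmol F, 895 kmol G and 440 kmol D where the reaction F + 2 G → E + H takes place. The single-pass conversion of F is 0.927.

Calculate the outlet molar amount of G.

424 kmol

F reacted = 0.927 × 254 = 235.5 kmol; ν_F = −1, so ξ = 235.5/1 = 235.5 kmol.
Outlet amounts (n = n₀ + ν ξ):
  F: 254 − 1(235.5) = 18.54
  G: 895 − 2(235.5) = 424.1
  E: 0 + 1(235.5) = 235.5
  H: 0 + 1(235.5) = 235.5
  D: 440 (inert)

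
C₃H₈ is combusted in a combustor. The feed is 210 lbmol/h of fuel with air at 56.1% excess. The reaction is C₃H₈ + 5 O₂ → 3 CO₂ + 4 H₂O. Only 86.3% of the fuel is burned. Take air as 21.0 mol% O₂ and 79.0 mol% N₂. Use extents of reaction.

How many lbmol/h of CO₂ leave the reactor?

Stoichiometric O₂ = 5 × 210 = 1050 lbmol/h; O₂ fed = 1050 × 1.561 = 1639 lbmol/h.
N₂ fed = 1639 × 79/21 = 6166 lbmol/h.
Fuel reacted = 0.863 × 210 → ξ = 181.2 lbmol/h.
Outlet (n = n₀ + ν ξ):
  C₃H₈: 210 − 1(181.2) = 28.77
  O₂: 1639 − 5(181.2) = 732.9
  N₂: 6166 (inert)
  CO₂: 0 + 3(181.2) = 543.7
  H₂O: 0 + 4(181.2) = 724.9

544 lbmol/h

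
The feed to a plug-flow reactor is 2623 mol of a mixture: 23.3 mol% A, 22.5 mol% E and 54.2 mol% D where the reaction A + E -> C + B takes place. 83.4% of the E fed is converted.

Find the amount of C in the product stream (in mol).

492 mol

E reacted = 0.834 × 590.2 = 492.2 mol; ν_E = −1, so ξ = 492.2/1 = 492.2 mol.
Outlet amounts (n = n₀ + ν ξ):
  A: 611.2 − 1(492.2) = 119
  E: 590.2 − 1(492.2) = 97.97
  C: 0 + 1(492.2) = 492.2
  B: 0 + 1(492.2) = 492.2
  D: 1422 (inert)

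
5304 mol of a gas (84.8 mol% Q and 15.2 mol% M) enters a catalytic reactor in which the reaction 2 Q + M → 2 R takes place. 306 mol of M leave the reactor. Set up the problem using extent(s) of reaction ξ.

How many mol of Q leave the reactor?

For M: n = n₀ − 1ξ → 306 = 806.2 − 1ξ, giving ξ = 500.2 mol.
Outlet amounts (n = n₀ + ν ξ):
  Q: 4498 − 2(500.2) = 3497
  M: 806.2 − 1(500.2) = 306
  R: 0 + 2(500.2) = 1000

3500 mol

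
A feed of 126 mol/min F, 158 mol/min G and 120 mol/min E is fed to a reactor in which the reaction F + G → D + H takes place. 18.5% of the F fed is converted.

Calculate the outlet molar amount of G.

F reacted = 0.185 × 126 = 23.31 mol/min; ν_F = −1, so ξ = 23.31/1 = 23.31 mol/min.
Outlet amounts (n = n₀ + ν ξ):
  F: 126 − 1(23.31) = 102.7
  G: 158 − 1(23.31) = 134.7
  D: 0 + 1(23.31) = 23.31
  H: 0 + 1(23.31) = 23.31
  E: 120 (inert)

135 mol/min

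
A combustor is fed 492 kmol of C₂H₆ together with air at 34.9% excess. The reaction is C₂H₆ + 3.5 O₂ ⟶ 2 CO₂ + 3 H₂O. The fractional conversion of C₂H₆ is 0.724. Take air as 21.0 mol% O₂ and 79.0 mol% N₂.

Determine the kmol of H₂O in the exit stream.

1070 kmol

Stoichiometric O₂ = 3.5 × 492 = 1722 kmol; O₂ fed = 1722 × 1.349 = 2323 kmol.
N₂ fed = 2323 × 79/21 = 8739 kmol.
Fuel reacted = 0.724 × 492 → ξ = 356.2 kmol.
Outlet (n = n₀ + ν ξ):
  C₂H₆: 492 − 1(356.2) = 135.8
  O₂: 2323 − 3.5(356.2) = 1076
  N₂: 8739 (inert)
  CO₂: 0 + 2(356.2) = 712.4
  H₂O: 0 + 3(356.2) = 1069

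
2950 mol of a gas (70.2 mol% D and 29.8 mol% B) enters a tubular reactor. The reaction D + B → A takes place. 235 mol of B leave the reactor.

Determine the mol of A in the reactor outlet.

For B: n = n₀ − 1ξ → 235 = 879.1 − 1ξ, giving ξ = 644.1 mol.
Outlet amounts (n = n₀ + ν ξ):
  D: 2071 − 1(644.1) = 1427
  B: 879.1 − 1(644.1) = 235
  A: 0 + 1(644.1) = 644.1

644 mol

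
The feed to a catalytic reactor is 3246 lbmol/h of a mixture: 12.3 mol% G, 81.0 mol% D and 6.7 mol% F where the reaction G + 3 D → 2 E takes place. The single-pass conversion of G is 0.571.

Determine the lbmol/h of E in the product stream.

G reacted = 0.571 × 399.3 = 228 lbmol/h; ν_G = −1, so ξ = 228/1 = 228 lbmol/h.
Outlet amounts (n = n₀ + ν ξ):
  G: 399.3 − 1(228) = 171.3
  D: 2629 − 3(228) = 1945
  E: 0 + 2(228) = 456
  F: 217.5 (inert)

456 lbmol/h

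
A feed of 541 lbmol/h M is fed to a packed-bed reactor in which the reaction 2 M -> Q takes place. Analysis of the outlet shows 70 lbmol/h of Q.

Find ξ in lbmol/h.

For Q: n = n₀ + 1ξ → 70 = 0 + 1ξ, giving ξ = 70 lbmol/h.
Outlet amounts (n = n₀ + ν ξ):
  M: 541 − 2(70) = 401
  Q: 0 + 1(70) = 70

ξ = 70 lbmol/h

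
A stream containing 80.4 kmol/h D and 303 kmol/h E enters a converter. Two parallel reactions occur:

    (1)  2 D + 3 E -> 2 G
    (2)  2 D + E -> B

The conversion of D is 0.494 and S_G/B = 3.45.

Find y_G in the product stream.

Conversion of D: D consumed = 0.494 × 80.4 = 39.72 kmol/h = 2ξ₁ + 2ξ₂.
Selectivity: 2ξ₁ / (1ξ₂) = 3.45 → ξ₁ = 1.725 ξ₂.
Substitute: (2·1.725 + 2) ξ₂ = 39.72 → ξ₂ = 7.288 kmol/h, ξ₁ = 12.57 kmol/h.
Outlet amounts (n = n₀ + Σ ν·ξ):
  D: 80.4 − 2(12.57) − 2(7.288) = 40.68
  E: 303 − 3(12.57) − 1(7.288) = 258
  G: 0 + 2(12.57) = 25.14
  B: 0 + 1(7.288) = 7.288
Total out = 331.1 kmol/h; y_G = 25.14 / 331.1 = 0.07593.

0.0759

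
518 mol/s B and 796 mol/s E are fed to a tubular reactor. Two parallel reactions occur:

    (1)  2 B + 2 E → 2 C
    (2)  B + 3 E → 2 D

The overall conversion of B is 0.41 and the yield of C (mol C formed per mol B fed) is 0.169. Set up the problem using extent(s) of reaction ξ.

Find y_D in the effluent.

0.256

Yield of C: 2ξ₁ / 518 = 0.169 → ξ₁ = 43.77 mol/s.
Conversion of B: 2ξ₁ + 1ξ₂ = 0.41 × 518 = 212.4 → ξ₂ = 124.8 mol/s.
Outlet amounts (n = n₀ + Σ ν·ξ):
  B: 518 − 2(43.77) − 1(124.8) = 305.6
  E: 796 − 2(43.77) − 3(124.8) = 333.9
  C: 0 + 2(43.77) = 87.54
  D: 0 + 2(124.8) = 249.7
Total out = 976.8 mol/s; y_D = 249.7 / 976.8 = 0.2556.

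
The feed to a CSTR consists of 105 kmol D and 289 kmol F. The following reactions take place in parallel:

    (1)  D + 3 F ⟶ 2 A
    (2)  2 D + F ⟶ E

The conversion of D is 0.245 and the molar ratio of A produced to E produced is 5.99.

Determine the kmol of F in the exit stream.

Conversion of D: D consumed = 0.245 × 105 = 25.72 kmol = 1ξ₁ + 2ξ₂.
Selectivity: 2ξ₁ / (1ξ₂) = 5.99 → ξ₁ = 2.995 ξ₂.
Substitute: (1·2.995 + 2) ξ₂ = 25.72 → ξ₂ = 5.15 kmol, ξ₁ = 15.42 kmol.
Outlet amounts (n = n₀ + Σ ν·ξ):
  D: 105 − 1(15.42) − 2(5.15) = 79.28
  F: 289 − 3(15.42) − 1(5.15) = 237.6
  A: 0 + 2(15.42) = 30.85
  E: 0 + 1(5.15) = 5.15

238 kmol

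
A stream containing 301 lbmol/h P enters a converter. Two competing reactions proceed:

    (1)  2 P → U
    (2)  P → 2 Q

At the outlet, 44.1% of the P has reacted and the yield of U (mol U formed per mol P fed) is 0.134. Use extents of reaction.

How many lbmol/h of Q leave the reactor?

Yield of U: 1ξ₁ / 301 = 0.134 → ξ₁ = 40.33 lbmol/h.
Conversion of P: 2ξ₁ + 1ξ₂ = 0.441 × 301 = 132.7 → ξ₂ = 52.07 lbmol/h.
Outlet amounts (n = n₀ + Σ ν·ξ):
  P: 301 − 2(40.33) − 1(52.07) = 168.3
  U: 0 + 1(40.33) = 40.33
  Q: 0 + 2(52.07) = 104.1

104 lbmol/h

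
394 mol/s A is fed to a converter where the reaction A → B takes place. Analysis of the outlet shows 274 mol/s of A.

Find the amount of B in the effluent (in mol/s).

120 mol/s

For A: n = n₀ − 1ξ → 274 = 394 − 1ξ, giving ξ = 120 mol/s.
Outlet amounts (n = n₀ + ν ξ):
  A: 394 − 1(120) = 274
  B: 0 + 1(120) = 120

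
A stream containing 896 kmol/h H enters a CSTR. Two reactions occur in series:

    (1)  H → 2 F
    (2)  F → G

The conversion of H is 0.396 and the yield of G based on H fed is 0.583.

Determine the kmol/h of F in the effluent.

187 kmol/h

Conversion of H: H consumed = 1ξ₁ = 0.396 × 896 → ξ₁ = 354.8 kmol/h.
Yield of G: 1ξ₂ / 896 = 0.583 → ξ₂ = 522.4 kmol/h.
Outlet amounts (n = n₀ + Σ ν·ξ):
  H: 896 − 1(354.8) = 541.2
  F: 0 + 2(354.8) − 1(522.4) = 187.3
  G: 0 + 1(522.4) = 522.4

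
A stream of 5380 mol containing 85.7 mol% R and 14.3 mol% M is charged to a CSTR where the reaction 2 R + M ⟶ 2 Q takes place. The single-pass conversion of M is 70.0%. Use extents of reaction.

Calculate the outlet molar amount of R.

M reacted = 0.7 × 769.3 = 538.5 mol; ν_M = −1, so ξ = 538.5/1 = 538.5 mol.
Outlet amounts (n = n₀ + ν ξ):
  R: 4611 − 2(538.5) = 3534
  M: 769.3 − 1(538.5) = 230.8
  Q: 0 + 2(538.5) = 1077

3530 mol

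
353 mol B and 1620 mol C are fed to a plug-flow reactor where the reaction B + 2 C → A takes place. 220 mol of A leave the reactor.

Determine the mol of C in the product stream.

For A: n = n₀ + 1ξ → 220 = 0 + 1ξ, giving ξ = 220 mol.
Outlet amounts (n = n₀ + ν ξ):
  B: 353 − 1(220) = 133
  C: 1620 − 2(220) = 1180
  A: 0 + 1(220) = 220

1180 mol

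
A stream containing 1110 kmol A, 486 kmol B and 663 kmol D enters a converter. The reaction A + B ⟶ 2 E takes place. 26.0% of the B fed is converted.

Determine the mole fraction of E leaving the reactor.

0.112

B reacted = 0.26 × 486 = 126.4 kmol; ν_B = −1, so ξ = 126.4/1 = 126.4 kmol.
Outlet amounts (n = n₀ + ν ξ):
  A: 1110 − 1(126.4) = 983.6
  B: 486 − 1(126.4) = 359.6
  E: 0 + 2(126.4) = 252.7
  D: 663 (inert)
Total out = 2259 kmol; y_E = 252.7 / 2259 = 0.1119.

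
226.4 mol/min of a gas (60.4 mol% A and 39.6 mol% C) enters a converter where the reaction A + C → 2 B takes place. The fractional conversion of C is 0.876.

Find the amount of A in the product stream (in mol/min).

C reacted = 0.876 × 89.65 = 78.54 mol/min; ν_C = −1, so ξ = 78.54/1 = 78.54 mol/min.
Outlet amounts (n = n₀ + ν ξ):
  A: 136.7 − 1(78.54) = 58.21
  C: 89.65 − 1(78.54) = 11.12
  B: 0 + 2(78.54) = 157.1

58.2 mol/min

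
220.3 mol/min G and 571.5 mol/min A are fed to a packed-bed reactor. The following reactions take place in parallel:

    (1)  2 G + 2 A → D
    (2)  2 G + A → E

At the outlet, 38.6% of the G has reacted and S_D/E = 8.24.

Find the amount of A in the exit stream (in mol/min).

491 mol/min

Conversion of G: G consumed = 0.386 × 220.3 = 85.04 mol/min = 2ξ₁ + 2ξ₂.
Selectivity: 1ξ₁ / (1ξ₂) = 8.24 → ξ₁ = 8.24 ξ₂.
Substitute: (2·8.24 + 2) ξ₂ = 85.04 → ξ₂ = 4.602 mol/min, ξ₁ = 37.92 mol/min.
Outlet amounts (n = n₀ + Σ ν·ξ):
  G: 220.3 − 2(37.92) − 2(4.602) = 135.3
  A: 571.5 − 2(37.92) − 1(4.602) = 491.1
  D: 0 + 1(37.92) = 37.92
  E: 0 + 1(4.602) = 4.602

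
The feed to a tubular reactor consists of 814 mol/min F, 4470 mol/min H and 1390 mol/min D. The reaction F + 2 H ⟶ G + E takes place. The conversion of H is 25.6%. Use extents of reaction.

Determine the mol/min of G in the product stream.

H reacted = 0.256 × 4470 = 1144 mol/min; ν_H = −2, so ξ = 1144/2 = 572.2 mol/min.
Outlet amounts (n = n₀ + ν ξ):
  F: 814 − 1(572.2) = 241.8
  H: 4470 − 2(572.2) = 3326
  G: 0 + 1(572.2) = 572.2
  E: 0 + 1(572.2) = 572.2
  D: 1390 (inert)

572 mol/min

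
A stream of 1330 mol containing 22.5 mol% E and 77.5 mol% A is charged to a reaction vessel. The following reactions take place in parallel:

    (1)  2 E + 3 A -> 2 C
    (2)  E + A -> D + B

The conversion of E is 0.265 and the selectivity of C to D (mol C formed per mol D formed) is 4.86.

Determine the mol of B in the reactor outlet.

13.5 mol

Conversion of E: E consumed = 0.265 × 299.2 = 79.3 mol = 2ξ₁ + 1ξ₂.
Selectivity: 2ξ₁ / (1ξ₂) = 4.86 → ξ₁ = 2.43 ξ₂.
Substitute: (2·2.43 + 1) ξ₂ = 79.3 → ξ₂ = 13.53 mol, ξ₁ = 32.88 mol.
Outlet amounts (n = n₀ + Σ ν·ξ):
  E: 299.2 − 2(32.88) − 1(13.53) = 219.9
  A: 1031 − 3(32.88) − 1(13.53) = 918.6
  C: 0 + 2(32.88) = 65.77
  D: 0 + 1(13.53) = 13.53
  B: 0 + 1(13.53) = 13.53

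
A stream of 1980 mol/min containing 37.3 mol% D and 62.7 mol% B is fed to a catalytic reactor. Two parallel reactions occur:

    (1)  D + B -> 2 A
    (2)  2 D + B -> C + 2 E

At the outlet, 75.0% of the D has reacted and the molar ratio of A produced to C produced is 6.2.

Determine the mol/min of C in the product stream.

109 mol/min

Conversion of D: D consumed = 0.75 × 738.5 = 553.9 mol/min = 1ξ₁ + 2ξ₂.
Selectivity: 2ξ₁ / (1ξ₂) = 6.2 → ξ₁ = 3.1 ξ₂.
Substitute: (1·3.1 + 2) ξ₂ = 553.9 → ξ₂ = 108.6 mol/min, ξ₁ = 336.7 mol/min.
Outlet amounts (n = n₀ + Σ ν·ξ):
  D: 738.5 − 1(336.7) − 2(108.6) = 184.6
  B: 1241 − 1(336.7) − 1(108.6) = 796.2
  A: 0 + 2(336.7) = 673.4
  C: 0 + 1(108.6) = 108.6
  E: 0 + 2(108.6) = 217.2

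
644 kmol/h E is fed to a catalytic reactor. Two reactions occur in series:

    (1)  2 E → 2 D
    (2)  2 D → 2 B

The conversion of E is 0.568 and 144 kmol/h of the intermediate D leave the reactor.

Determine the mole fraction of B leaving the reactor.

0.344

Conversion of E: E consumed = 2ξ₁ = 0.568 × 644 → ξ₁ = 182.9 kmol/h.
D balance: n_D = 0 + 2ξ₁ − 2ξ₂ = 144 → ξ₂ = (2·182.9 − 144)/2 = 110.9 kmol/h.
Outlet amounts (n = n₀ + Σ ν·ξ):
  E: 644 − 2(182.9) = 278.2
  D: 0 + 2(182.9) − 2(110.9) = 144
  B: 0 + 2(110.9) = 221.8
Total out = 644 kmol/h; y_B = 221.8 / 644 = 0.3444.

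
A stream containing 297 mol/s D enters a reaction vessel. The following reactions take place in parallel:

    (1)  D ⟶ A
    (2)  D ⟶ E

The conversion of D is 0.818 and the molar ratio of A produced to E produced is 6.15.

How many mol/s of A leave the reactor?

Conversion of D: D consumed = 0.818 × 297 = 242.9 mol/s = 1ξ₁ + 1ξ₂.
Selectivity: 1ξ₁ / (1ξ₂) = 6.15 → ξ₁ = 6.15 ξ₂.
Substitute: (1·6.15 + 1) ξ₂ = 242.9 → ξ₂ = 33.98 mol/s, ξ₁ = 209 mol/s.
Outlet amounts (n = n₀ + Σ ν·ξ):
  D: 297 − 1(209) − 1(33.98) = 54.05
  A: 0 + 1(209) = 209
  E: 0 + 1(33.98) = 33.98

209 mol/s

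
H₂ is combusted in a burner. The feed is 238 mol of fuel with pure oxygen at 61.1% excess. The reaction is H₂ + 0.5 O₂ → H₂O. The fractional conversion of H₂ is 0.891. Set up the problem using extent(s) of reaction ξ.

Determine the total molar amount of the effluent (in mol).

324 mol

Stoichiometric O₂ = 0.5 × 238 = 119 mol; O₂ fed = 119 × 1.611 = 191.7 mol.
Fuel reacted = 0.891 × 238 → ξ = 212.1 mol.
Outlet (n = n₀ + ν ξ):
  H₂: 238 − 1(212.1) = 25.94
  O₂: 191.7 − 0.5(212.1) = 85.68
  H₂O: 0 + 1(212.1) = 212.1
Total out = 25.94 + 85.68 + 212.1 = 323.7 mol.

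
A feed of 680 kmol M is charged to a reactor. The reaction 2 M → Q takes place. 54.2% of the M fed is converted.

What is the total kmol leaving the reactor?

496 kmol

M reacted = 0.542 × 680 = 368.6 kmol; ν_M = −2, so ξ = 368.6/2 = 184.3 kmol.
Outlet amounts (n = n₀ + ν ξ):
  M: 680 − 2(184.3) = 311.4
  Q: 0 + 1(184.3) = 184.3
Total out = 311.4 + 184.3 = 495.7 kmol.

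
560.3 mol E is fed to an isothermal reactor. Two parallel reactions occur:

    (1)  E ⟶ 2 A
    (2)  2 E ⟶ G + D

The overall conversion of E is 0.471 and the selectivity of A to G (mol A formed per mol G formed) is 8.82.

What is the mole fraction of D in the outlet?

0.0555

Conversion of E: E consumed = 0.471 × 560.3 = 263.9 mol = 1ξ₁ + 2ξ₂.
Selectivity: 2ξ₁ / (1ξ₂) = 8.82 → ξ₁ = 4.41 ξ₂.
Substitute: (1·4.41 + 2) ξ₂ = 263.9 → ξ₂ = 41.17 mol, ξ₁ = 181.6 mol.
Outlet amounts (n = n₀ + Σ ν·ξ):
  E: 560.3 − 1(181.6) − 2(41.17) = 296.4
  A: 0 + 2(181.6) = 363.1
  G: 0 + 1(41.17) = 41.17
  D: 0 + 1(41.17) = 41.17
Total out = 741.9 mol; y_D = 41.17 / 741.9 = 0.0555.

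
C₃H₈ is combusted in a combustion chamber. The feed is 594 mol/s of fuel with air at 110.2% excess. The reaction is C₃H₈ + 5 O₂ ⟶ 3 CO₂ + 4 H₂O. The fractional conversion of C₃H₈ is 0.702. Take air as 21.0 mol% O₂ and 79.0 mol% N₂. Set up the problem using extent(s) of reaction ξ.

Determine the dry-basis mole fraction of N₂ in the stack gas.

0.808

Stoichiometric O₂ = 5 × 594 = 2970 mol/s; O₂ fed = 2970 × 2.102 = 6243 mol/s.
N₂ fed = 6243 × 79/21 = 23490 mol/s.
Fuel reacted = 0.702 × 594 → ξ = 417 mol/s.
Outlet (n = n₀ + ν ξ):
  C₃H₈: 594 − 1(417) = 177
  O₂: 6243 − 5(417) = 4158
  N₂: 23490 (inert)
  CO₂: 0 + 3(417) = 1251
  H₂O: 0 + 4(417) = 1668
Dry total = 29070 mol/s; y_N₂ (dry) = 23490 / 29070 = 0.8079.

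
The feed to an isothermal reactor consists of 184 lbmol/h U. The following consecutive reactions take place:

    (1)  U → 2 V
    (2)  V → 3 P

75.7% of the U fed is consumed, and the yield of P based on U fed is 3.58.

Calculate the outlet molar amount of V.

59 lbmol/h

Conversion of U: U consumed = 1ξ₁ = 0.757 × 184 → ξ₁ = 139.3 lbmol/h.
Yield of P: 3ξ₂ / 184 = 3.58 → ξ₂ = 219.6 lbmol/h.
Outlet amounts (n = n₀ + Σ ν·ξ):
  U: 184 − 1(139.3) = 44.71
  V: 0 + 2(139.3) − 1(219.6) = 59
  P: 0 + 3(219.6) = 658.7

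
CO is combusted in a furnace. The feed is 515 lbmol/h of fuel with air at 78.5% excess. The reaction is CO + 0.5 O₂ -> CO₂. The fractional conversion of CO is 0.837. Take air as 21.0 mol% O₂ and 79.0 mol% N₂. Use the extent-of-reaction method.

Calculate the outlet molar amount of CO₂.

431 lbmol/h

Stoichiometric O₂ = 0.5 × 515 = 257.5 lbmol/h; O₂ fed = 257.5 × 1.785 = 459.6 lbmol/h.
N₂ fed = 459.6 × 79/21 = 1729 lbmol/h.
Fuel reacted = 0.837 × 515 → ξ = 431.1 lbmol/h.
Outlet (n = n₀ + ν ξ):
  CO: 515 − 1(431.1) = 83.94
  O₂: 459.6 − 0.5(431.1) = 244.1
  N₂: 1729 (inert)
  CO₂: 0 + 1(431.1) = 431.1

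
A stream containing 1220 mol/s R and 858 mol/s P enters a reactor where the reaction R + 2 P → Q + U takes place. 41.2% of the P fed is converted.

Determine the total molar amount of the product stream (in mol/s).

1900 mol/s

P reacted = 0.412 × 858 = 353.5 mol/s; ν_P = −2, so ξ = 353.5/2 = 176.7 mol/s.
Outlet amounts (n = n₀ + ν ξ):
  R: 1220 − 1(176.7) = 1043
  P: 858 − 2(176.7) = 504.5
  Q: 0 + 1(176.7) = 176.7
  U: 0 + 1(176.7) = 176.7
Total out = 1043 + 504.5 + 176.7 + 176.7 = 1901 mol/s.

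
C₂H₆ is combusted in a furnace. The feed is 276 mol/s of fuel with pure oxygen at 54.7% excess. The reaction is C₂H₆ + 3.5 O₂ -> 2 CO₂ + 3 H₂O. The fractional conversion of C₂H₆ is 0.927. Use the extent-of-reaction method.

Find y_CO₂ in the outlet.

Stoichiometric O₂ = 3.5 × 276 = 966 mol/s; O₂ fed = 966 × 1.547 = 1494 mol/s.
Fuel reacted = 0.927 × 276 → ξ = 255.9 mol/s.
Outlet (n = n₀ + ν ξ):
  C₂H₆: 276 − 1(255.9) = 20.15
  O₂: 1494 − 3.5(255.9) = 598.9
  CO₂: 0 + 2(255.9) = 511.7
  H₂O: 0 + 3(255.9) = 767.6
Total out = 1898 mol/s; y_CO₂ = 511.7 / 1898 = 0.2696.

0.27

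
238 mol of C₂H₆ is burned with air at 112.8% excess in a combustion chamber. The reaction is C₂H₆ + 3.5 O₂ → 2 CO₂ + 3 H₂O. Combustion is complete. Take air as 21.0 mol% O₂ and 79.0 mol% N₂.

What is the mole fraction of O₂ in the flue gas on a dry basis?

0.116

Stoichiometric O₂ = 3.5 × 238 = 833 mol; O₂ fed = 833 × 2.128 = 1773 mol.
N₂ fed = 1773 × 79/21 = 6668 mol.
Fuel reacted = 1 × 238 → ξ = 238 mol.
Outlet (n = n₀ + ν ξ):
  C₂H₆: 238 − 1(238) = 0
  O₂: 1773 − 3.5(238) = 939.6
  N₂: 6668 (inert)
  CO₂: 0 + 2(238) = 476
  H₂O: 0 + 3(238) = 714
Dry total = 8084 mol; y_O₂ (dry) = 939.6 / 8084 = 0.1162.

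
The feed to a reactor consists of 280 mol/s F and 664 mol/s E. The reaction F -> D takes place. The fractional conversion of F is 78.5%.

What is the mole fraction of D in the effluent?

0.233

F reacted = 0.785 × 280 = 219.8 mol/s; ν_F = −1, so ξ = 219.8/1 = 219.8 mol/s.
Outlet amounts (n = n₀ + ν ξ):
  F: 280 − 1(219.8) = 60.2
  D: 0 + 1(219.8) = 219.8
  E: 664 (inert)
Total out = 944 mol/s; y_D = 219.8 / 944 = 0.2328.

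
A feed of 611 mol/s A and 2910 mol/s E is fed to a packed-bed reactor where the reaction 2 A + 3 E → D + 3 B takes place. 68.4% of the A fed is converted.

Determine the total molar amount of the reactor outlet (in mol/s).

3310 mol/s

A reacted = 0.684 × 611 = 417.9 mol/s; ν_A = −2, so ξ = 417.9/2 = 209 mol/s.
Outlet amounts (n = n₀ + ν ξ):
  A: 611 − 2(209) = 193.1
  E: 2910 − 3(209) = 2283
  D: 0 + 1(209) = 209
  B: 0 + 3(209) = 626.9
Total out = 193.1 + 2283 + 209 + 626.9 = 3312 mol/s.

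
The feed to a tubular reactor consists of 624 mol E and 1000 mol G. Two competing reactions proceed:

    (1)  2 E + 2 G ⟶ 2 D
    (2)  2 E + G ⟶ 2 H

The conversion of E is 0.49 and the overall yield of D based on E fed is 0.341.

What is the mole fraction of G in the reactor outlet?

0.543

Yield of D: 2ξ₁ / 624 = 0.341 → ξ₁ = 106.4 mol.
Conversion of E: 2ξ₁ + 2ξ₂ = 0.49 × 624 = 305.8 → ξ₂ = 46.49 mol.
Outlet amounts (n = n₀ + Σ ν·ξ):
  E: 624 − 2(106.4) − 2(46.49) = 318.2
  G: 1000 − 2(106.4) − 1(46.49) = 740.7
  D: 0 + 2(106.4) = 212.8
  H: 0 + 2(46.49) = 92.98
Total out = 1365 mol; y_G = 740.7 / 1365 = 0.5428.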